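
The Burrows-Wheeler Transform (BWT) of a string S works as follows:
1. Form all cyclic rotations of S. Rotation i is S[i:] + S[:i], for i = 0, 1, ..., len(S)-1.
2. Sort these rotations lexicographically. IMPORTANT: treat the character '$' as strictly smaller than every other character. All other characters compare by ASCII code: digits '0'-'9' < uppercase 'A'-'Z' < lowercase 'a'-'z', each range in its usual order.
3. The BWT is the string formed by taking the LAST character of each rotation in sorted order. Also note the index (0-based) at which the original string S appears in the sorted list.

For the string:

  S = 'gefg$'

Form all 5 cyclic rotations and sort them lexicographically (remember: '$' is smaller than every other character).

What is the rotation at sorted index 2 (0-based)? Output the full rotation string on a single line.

Answer: fg$ge

Derivation:
All 5 rotations (rotation i = S[i:]+S[:i]):
  rot[0] = gefg$
  rot[1] = efg$g
  rot[2] = fg$ge
  rot[3] = g$gef
  rot[4] = $gefg
Sorted (with $ < everything):
  sorted[0] = $gefg
  sorted[1] = efg$g
  sorted[2] = fg$ge
  sorted[3] = g$gef
  sorted[4] = gefg$
sorted[2] = fg$ge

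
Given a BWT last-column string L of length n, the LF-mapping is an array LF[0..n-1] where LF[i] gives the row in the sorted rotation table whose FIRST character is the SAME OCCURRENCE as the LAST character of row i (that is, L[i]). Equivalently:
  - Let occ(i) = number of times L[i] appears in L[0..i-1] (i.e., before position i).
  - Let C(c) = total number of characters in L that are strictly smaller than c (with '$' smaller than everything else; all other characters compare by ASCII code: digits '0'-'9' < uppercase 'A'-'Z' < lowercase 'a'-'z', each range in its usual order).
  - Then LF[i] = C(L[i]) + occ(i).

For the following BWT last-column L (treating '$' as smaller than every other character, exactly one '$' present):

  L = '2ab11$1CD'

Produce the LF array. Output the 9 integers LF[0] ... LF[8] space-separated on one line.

Answer: 4 7 8 1 2 0 3 5 6

Derivation:
Char counts: '$':1, '1':3, '2':1, 'C':1, 'D':1, 'a':1, 'b':1
C (first-col start): C('$')=0, C('1')=1, C('2')=4, C('C')=5, C('D')=6, C('a')=7, C('b')=8
L[0]='2': occ=0, LF[0]=C('2')+0=4+0=4
L[1]='a': occ=0, LF[1]=C('a')+0=7+0=7
L[2]='b': occ=0, LF[2]=C('b')+0=8+0=8
L[3]='1': occ=0, LF[3]=C('1')+0=1+0=1
L[4]='1': occ=1, LF[4]=C('1')+1=1+1=2
L[5]='$': occ=0, LF[5]=C('$')+0=0+0=0
L[6]='1': occ=2, LF[6]=C('1')+2=1+2=3
L[7]='C': occ=0, LF[7]=C('C')+0=5+0=5
L[8]='D': occ=0, LF[8]=C('D')+0=6+0=6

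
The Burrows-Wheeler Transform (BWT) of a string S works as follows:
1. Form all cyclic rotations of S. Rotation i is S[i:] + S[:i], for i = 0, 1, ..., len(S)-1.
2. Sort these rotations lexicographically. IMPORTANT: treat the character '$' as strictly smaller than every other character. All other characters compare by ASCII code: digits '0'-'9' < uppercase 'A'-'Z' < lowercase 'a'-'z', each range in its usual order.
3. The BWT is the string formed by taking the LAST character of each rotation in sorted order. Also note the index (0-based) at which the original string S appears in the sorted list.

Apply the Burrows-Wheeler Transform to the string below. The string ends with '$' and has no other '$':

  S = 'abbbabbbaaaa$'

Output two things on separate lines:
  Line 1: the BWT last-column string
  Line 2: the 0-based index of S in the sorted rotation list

Answer: aaaabb$bbbbaa
6

Derivation:
All 13 rotations (rotation i = S[i:]+S[:i]):
  rot[0] = abbbabbbaaaa$
  rot[1] = bbbabbbaaaa$a
  rot[2] = bbabbbaaaa$ab
  rot[3] = babbbaaaa$abb
  rot[4] = abbbaaaa$abbb
  rot[5] = bbbaaaa$abbba
  rot[6] = bbaaaa$abbbab
  rot[7] = baaaa$abbbabb
  rot[8] = aaaa$abbbabbb
  rot[9] = aaa$abbbabbba
  rot[10] = aa$abbbabbbaa
  rot[11] = a$abbbabbbaaa
  rot[12] = $abbbabbbaaaa
Sorted (with $ < everything):
  sorted[0] = $abbbabbbaaaa  (last char: 'a')
  sorted[1] = a$abbbabbbaaa  (last char: 'a')
  sorted[2] = aa$abbbabbbaa  (last char: 'a')
  sorted[3] = aaa$abbbabbba  (last char: 'a')
  sorted[4] = aaaa$abbbabbb  (last char: 'b')
  sorted[5] = abbbaaaa$abbb  (last char: 'b')
  sorted[6] = abbbabbbaaaa$  (last char: '$')
  sorted[7] = baaaa$abbbabb  (last char: 'b')
  sorted[8] = babbbaaaa$abb  (last char: 'b')
  sorted[9] = bbaaaa$abbbab  (last char: 'b')
  sorted[10] = bbabbbaaaa$ab  (last char: 'b')
  sorted[11] = bbbaaaa$abbba  (last char: 'a')
  sorted[12] = bbbabbbaaaa$a  (last char: 'a')
Last column: aaaabb$bbbbaa
Original string S is at sorted index 6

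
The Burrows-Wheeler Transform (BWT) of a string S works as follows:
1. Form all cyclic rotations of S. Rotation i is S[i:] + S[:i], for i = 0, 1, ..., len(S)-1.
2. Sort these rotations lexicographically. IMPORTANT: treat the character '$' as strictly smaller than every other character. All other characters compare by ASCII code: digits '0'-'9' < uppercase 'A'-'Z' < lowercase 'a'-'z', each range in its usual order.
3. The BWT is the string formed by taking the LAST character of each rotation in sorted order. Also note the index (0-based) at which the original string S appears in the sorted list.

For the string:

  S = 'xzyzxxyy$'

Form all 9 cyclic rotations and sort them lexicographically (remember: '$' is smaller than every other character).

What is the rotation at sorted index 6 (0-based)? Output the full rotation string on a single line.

Answer: yzxxyy$xz

Derivation:
All 9 rotations (rotation i = S[i:]+S[:i]):
  rot[0] = xzyzxxyy$
  rot[1] = zyzxxyy$x
  rot[2] = yzxxyy$xz
  rot[3] = zxxyy$xzy
  rot[4] = xxyy$xzyz
  rot[5] = xyy$xzyzx
  rot[6] = yy$xzyzxx
  rot[7] = y$xzyzxxy
  rot[8] = $xzyzxxyy
Sorted (with $ < everything):
  sorted[0] = $xzyzxxyy
  sorted[1] = xxyy$xzyz
  sorted[2] = xyy$xzyzx
  sorted[3] = xzyzxxyy$
  sorted[4] = y$xzyzxxy
  sorted[5] = yy$xzyzxx
  sorted[6] = yzxxyy$xz
  sorted[7] = zxxyy$xzy
  sorted[8] = zyzxxyy$x
sorted[6] = yzxxyy$xz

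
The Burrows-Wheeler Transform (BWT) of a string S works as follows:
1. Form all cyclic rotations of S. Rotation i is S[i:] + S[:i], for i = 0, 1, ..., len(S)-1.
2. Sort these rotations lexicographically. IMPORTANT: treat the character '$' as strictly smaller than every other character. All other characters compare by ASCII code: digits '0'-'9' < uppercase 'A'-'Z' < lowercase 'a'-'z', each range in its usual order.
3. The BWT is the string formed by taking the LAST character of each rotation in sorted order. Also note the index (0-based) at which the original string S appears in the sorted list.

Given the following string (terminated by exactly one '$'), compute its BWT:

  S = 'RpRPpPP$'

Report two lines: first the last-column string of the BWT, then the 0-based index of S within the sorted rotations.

Answer: PPpRp$PR
5

Derivation:
All 8 rotations (rotation i = S[i:]+S[:i]):
  rot[0] = RpRPpPP$
  rot[1] = pRPpPP$R
  rot[2] = RPpPP$Rp
  rot[3] = PpPP$RpR
  rot[4] = pPP$RpRP
  rot[5] = PP$RpRPp
  rot[6] = P$RpRPpP
  rot[7] = $RpRPpPP
Sorted (with $ < everything):
  sorted[0] = $RpRPpPP  (last char: 'P')
  sorted[1] = P$RpRPpP  (last char: 'P')
  sorted[2] = PP$RpRPp  (last char: 'p')
  sorted[3] = PpPP$RpR  (last char: 'R')
  sorted[4] = RPpPP$Rp  (last char: 'p')
  sorted[5] = RpRPpPP$  (last char: '$')
  sorted[6] = pPP$RpRP  (last char: 'P')
  sorted[7] = pRPpPP$R  (last char: 'R')
Last column: PPpRp$PR
Original string S is at sorted index 5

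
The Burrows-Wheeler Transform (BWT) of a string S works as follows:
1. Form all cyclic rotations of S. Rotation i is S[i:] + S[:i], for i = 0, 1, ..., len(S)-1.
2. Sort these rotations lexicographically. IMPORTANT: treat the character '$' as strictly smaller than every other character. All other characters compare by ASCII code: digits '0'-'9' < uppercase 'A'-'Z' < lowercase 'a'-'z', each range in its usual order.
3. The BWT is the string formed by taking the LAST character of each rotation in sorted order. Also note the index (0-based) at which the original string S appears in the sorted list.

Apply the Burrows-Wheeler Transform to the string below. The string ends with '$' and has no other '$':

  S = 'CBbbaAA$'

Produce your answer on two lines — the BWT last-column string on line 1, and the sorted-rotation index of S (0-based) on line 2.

All 8 rotations (rotation i = S[i:]+S[:i]):
  rot[0] = CBbbaAA$
  rot[1] = BbbaAA$C
  rot[2] = bbaAA$CB
  rot[3] = baAA$CBb
  rot[4] = aAA$CBbb
  rot[5] = AA$CBbba
  rot[6] = A$CBbbaA
  rot[7] = $CBbbaAA
Sorted (with $ < everything):
  sorted[0] = $CBbbaAA  (last char: 'A')
  sorted[1] = A$CBbbaA  (last char: 'A')
  sorted[2] = AA$CBbba  (last char: 'a')
  sorted[3] = BbbaAA$C  (last char: 'C')
  sorted[4] = CBbbaAA$  (last char: '$')
  sorted[5] = aAA$CBbb  (last char: 'b')
  sorted[6] = baAA$CBb  (last char: 'b')
  sorted[7] = bbaAA$CB  (last char: 'B')
Last column: AAaC$bbB
Original string S is at sorted index 4

Answer: AAaC$bbB
4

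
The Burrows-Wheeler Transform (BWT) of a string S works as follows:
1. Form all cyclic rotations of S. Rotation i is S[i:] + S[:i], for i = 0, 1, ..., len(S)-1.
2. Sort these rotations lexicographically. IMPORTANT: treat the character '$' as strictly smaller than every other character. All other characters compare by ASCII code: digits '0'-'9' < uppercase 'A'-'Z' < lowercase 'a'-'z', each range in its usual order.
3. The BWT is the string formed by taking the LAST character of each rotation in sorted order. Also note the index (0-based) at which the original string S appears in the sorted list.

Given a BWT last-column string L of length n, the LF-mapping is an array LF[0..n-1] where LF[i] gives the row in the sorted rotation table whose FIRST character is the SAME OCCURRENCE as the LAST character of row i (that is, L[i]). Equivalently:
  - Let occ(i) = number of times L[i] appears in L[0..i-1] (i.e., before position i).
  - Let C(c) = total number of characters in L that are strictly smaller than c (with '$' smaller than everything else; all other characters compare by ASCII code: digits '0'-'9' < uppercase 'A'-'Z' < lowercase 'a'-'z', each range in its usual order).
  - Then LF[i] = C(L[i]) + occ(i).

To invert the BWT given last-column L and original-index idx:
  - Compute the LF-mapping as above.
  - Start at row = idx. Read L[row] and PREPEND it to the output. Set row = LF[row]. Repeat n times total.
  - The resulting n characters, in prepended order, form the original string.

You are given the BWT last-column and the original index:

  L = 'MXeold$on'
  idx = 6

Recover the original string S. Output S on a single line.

LF mapping: 1 2 4 7 5 3 0 8 6
Walk LF starting at row 6, prepending L[row]:
  step 1: row=6, L[6]='$', prepend. Next row=LF[6]=0
  step 2: row=0, L[0]='M', prepend. Next row=LF[0]=1
  step 3: row=1, L[1]='X', prepend. Next row=LF[1]=2
  step 4: row=2, L[2]='e', prepend. Next row=LF[2]=4
  step 5: row=4, L[4]='l', prepend. Next row=LF[4]=5
  step 6: row=5, L[5]='d', prepend. Next row=LF[5]=3
  step 7: row=3, L[3]='o', prepend. Next row=LF[3]=7
  step 8: row=7, L[7]='o', prepend. Next row=LF[7]=8
  step 9: row=8, L[8]='n', prepend. Next row=LF[8]=6
Reversed output: noodleXM$

Answer: noodleXM$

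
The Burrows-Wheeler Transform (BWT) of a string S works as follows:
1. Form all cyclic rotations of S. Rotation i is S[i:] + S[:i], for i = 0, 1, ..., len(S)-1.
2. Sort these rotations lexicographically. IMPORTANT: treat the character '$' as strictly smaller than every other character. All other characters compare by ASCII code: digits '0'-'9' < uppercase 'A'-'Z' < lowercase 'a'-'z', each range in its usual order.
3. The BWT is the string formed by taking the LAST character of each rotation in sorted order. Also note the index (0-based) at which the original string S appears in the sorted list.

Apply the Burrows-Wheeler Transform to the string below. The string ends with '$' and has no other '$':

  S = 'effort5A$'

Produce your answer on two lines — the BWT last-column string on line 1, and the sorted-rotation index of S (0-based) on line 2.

Answer: At5$effor
3

Derivation:
All 9 rotations (rotation i = S[i:]+S[:i]):
  rot[0] = effort5A$
  rot[1] = ffort5A$e
  rot[2] = fort5A$ef
  rot[3] = ort5A$eff
  rot[4] = rt5A$effo
  rot[5] = t5A$effor
  rot[6] = 5A$effort
  rot[7] = A$effort5
  rot[8] = $effort5A
Sorted (with $ < everything):
  sorted[0] = $effort5A  (last char: 'A')
  sorted[1] = 5A$effort  (last char: 't')
  sorted[2] = A$effort5  (last char: '5')
  sorted[3] = effort5A$  (last char: '$')
  sorted[4] = ffort5A$e  (last char: 'e')
  sorted[5] = fort5A$ef  (last char: 'f')
  sorted[6] = ort5A$eff  (last char: 'f')
  sorted[7] = rt5A$effo  (last char: 'o')
  sorted[8] = t5A$effor  (last char: 'r')
Last column: At5$effor
Original string S is at sorted index 3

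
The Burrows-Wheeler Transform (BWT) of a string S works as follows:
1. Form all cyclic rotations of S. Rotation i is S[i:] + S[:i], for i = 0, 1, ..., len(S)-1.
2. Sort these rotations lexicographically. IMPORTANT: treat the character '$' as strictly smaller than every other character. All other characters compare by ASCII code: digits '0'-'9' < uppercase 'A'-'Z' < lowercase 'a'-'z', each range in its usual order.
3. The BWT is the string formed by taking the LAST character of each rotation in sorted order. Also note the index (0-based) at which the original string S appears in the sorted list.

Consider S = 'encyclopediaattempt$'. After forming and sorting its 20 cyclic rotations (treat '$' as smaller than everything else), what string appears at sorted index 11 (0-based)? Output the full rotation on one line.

All 20 rotations (rotation i = S[i:]+S[:i]):
  rot[0] = encyclopediaattempt$
  rot[1] = ncyclopediaattempt$e
  rot[2] = cyclopediaattempt$en
  rot[3] = yclopediaattempt$enc
  rot[4] = clopediaattempt$ency
  rot[5] = lopediaattempt$encyc
  rot[6] = opediaattempt$encycl
  rot[7] = pediaattempt$encyclo
  rot[8] = ediaattempt$encyclop
  rot[9] = diaattempt$encyclope
  rot[10] = iaattempt$encycloped
  rot[11] = aattempt$encyclopedi
  rot[12] = attempt$encyclopedia
  rot[13] = ttempt$encyclopediaa
  rot[14] = tempt$encyclopediaat
  rot[15] = empt$encyclopediaatt
  rot[16] = mpt$encyclopediaatte
  rot[17] = pt$encyclopediaattem
  rot[18] = t$encyclopediaattemp
  rot[19] = $encyclopediaattempt
Sorted (with $ < everything):
  sorted[0] = $encyclopediaattempt
  sorted[1] = aattempt$encyclopedi
  sorted[2] = attempt$encyclopedia
  sorted[3] = clopediaattempt$ency
  sorted[4] = cyclopediaattempt$en
  sorted[5] = diaattempt$encyclope
  sorted[6] = ediaattempt$encyclop
  sorted[7] = empt$encyclopediaatt
  sorted[8] = encyclopediaattempt$
  sorted[9] = iaattempt$encycloped
  sorted[10] = lopediaattempt$encyc
  sorted[11] = mpt$encyclopediaatte
  sorted[12] = ncyclopediaattempt$e
  sorted[13] = opediaattempt$encycl
  sorted[14] = pediaattempt$encyclo
  sorted[15] = pt$encyclopediaattem
  sorted[16] = t$encyclopediaattemp
  sorted[17] = tempt$encyclopediaat
  sorted[18] = ttempt$encyclopediaa
  sorted[19] = yclopediaattempt$enc
sorted[11] = mpt$encyclopediaatte

Answer: mpt$encyclopediaatte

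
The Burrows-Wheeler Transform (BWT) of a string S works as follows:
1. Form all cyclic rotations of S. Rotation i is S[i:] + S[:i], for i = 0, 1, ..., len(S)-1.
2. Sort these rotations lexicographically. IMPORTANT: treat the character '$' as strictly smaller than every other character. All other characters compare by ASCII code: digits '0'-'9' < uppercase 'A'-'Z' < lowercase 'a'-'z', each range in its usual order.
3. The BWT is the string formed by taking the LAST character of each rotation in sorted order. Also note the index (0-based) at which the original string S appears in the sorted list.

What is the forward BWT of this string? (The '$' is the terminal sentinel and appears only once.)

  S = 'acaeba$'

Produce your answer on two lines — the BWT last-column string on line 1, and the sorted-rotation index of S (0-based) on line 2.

All 7 rotations (rotation i = S[i:]+S[:i]):
  rot[0] = acaeba$
  rot[1] = caeba$a
  rot[2] = aeba$ac
  rot[3] = eba$aca
  rot[4] = ba$acae
  rot[5] = a$acaeb
  rot[6] = $acaeba
Sorted (with $ < everything):
  sorted[0] = $acaeba  (last char: 'a')
  sorted[1] = a$acaeb  (last char: 'b')
  sorted[2] = acaeba$  (last char: '$')
  sorted[3] = aeba$ac  (last char: 'c')
  sorted[4] = ba$acae  (last char: 'e')
  sorted[5] = caeba$a  (last char: 'a')
  sorted[6] = eba$aca  (last char: 'a')
Last column: ab$ceaa
Original string S is at sorted index 2

Answer: ab$ceaa
2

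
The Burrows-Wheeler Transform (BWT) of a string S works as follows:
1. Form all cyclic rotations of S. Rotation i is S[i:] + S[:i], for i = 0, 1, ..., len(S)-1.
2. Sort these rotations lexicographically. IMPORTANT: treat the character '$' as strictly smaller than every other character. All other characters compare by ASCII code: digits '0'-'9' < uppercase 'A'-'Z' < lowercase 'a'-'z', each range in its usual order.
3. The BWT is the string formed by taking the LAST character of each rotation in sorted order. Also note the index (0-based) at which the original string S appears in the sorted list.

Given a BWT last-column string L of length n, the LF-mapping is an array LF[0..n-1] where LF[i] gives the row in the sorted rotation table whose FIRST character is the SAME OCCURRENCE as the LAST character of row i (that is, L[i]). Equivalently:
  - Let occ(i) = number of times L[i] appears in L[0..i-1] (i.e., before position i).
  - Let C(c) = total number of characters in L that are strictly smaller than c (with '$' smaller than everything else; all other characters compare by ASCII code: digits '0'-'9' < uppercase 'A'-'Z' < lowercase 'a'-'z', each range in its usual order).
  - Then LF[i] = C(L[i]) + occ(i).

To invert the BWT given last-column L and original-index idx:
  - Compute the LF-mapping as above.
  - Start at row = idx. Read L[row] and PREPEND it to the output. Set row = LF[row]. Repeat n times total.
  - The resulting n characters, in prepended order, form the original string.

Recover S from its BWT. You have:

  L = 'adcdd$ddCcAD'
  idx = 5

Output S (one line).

Answer: cCdDddAdcda$

Derivation:
LF mapping: 4 7 5 8 9 0 10 11 2 6 1 3
Walk LF starting at row 5, prepending L[row]:
  step 1: row=5, L[5]='$', prepend. Next row=LF[5]=0
  step 2: row=0, L[0]='a', prepend. Next row=LF[0]=4
  step 3: row=4, L[4]='d', prepend. Next row=LF[4]=9
  step 4: row=9, L[9]='c', prepend. Next row=LF[9]=6
  step 5: row=6, L[6]='d', prepend. Next row=LF[6]=10
  step 6: row=10, L[10]='A', prepend. Next row=LF[10]=1
  step 7: row=1, L[1]='d', prepend. Next row=LF[1]=7
  step 8: row=7, L[7]='d', prepend. Next row=LF[7]=11
  step 9: row=11, L[11]='D', prepend. Next row=LF[11]=3
  step 10: row=3, L[3]='d', prepend. Next row=LF[3]=8
  step 11: row=8, L[8]='C', prepend. Next row=LF[8]=2
  step 12: row=2, L[2]='c', prepend. Next row=LF[2]=5
Reversed output: cCdDddAdcda$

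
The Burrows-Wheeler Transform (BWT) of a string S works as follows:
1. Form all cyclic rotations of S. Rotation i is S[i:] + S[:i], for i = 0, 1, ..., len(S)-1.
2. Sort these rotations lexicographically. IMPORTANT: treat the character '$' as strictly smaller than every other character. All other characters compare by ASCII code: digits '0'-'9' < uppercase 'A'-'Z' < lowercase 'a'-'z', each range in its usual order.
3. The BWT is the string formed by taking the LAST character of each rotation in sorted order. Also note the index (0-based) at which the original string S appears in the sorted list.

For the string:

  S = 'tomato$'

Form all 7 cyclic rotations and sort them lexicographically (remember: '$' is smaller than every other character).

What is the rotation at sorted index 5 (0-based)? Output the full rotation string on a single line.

All 7 rotations (rotation i = S[i:]+S[:i]):
  rot[0] = tomato$
  rot[1] = omato$t
  rot[2] = mato$to
  rot[3] = ato$tom
  rot[4] = to$toma
  rot[5] = o$tomat
  rot[6] = $tomato
Sorted (with $ < everything):
  sorted[0] = $tomato
  sorted[1] = ato$tom
  sorted[2] = mato$to
  sorted[3] = o$tomat
  sorted[4] = omato$t
  sorted[5] = to$toma
  sorted[6] = tomato$
sorted[5] = to$toma

Answer: to$toma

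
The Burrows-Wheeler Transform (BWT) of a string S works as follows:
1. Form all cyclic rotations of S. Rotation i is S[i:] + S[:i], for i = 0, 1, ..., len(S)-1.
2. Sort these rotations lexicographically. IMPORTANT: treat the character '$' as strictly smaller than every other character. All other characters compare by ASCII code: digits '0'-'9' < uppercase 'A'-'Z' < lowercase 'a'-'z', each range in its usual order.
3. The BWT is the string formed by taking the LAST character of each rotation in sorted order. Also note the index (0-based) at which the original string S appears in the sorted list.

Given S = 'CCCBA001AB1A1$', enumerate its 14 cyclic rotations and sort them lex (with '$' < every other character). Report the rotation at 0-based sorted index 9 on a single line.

Answer: B1A1$CCCBA001A

Derivation:
All 14 rotations (rotation i = S[i:]+S[:i]):
  rot[0] = CCCBA001AB1A1$
  rot[1] = CCBA001AB1A1$C
  rot[2] = CBA001AB1A1$CC
  rot[3] = BA001AB1A1$CCC
  rot[4] = A001AB1A1$CCCB
  rot[5] = 001AB1A1$CCCBA
  rot[6] = 01AB1A1$CCCBA0
  rot[7] = 1AB1A1$CCCBA00
  rot[8] = AB1A1$CCCBA001
  rot[9] = B1A1$CCCBA001A
  rot[10] = 1A1$CCCBA001AB
  rot[11] = A1$CCCBA001AB1
  rot[12] = 1$CCCBA001AB1A
  rot[13] = $CCCBA001AB1A1
Sorted (with $ < everything):
  sorted[0] = $CCCBA001AB1A1
  sorted[1] = 001AB1A1$CCCBA
  sorted[2] = 01AB1A1$CCCBA0
  sorted[3] = 1$CCCBA001AB1A
  sorted[4] = 1A1$CCCBA001AB
  sorted[5] = 1AB1A1$CCCBA00
  sorted[6] = A001AB1A1$CCCB
  sorted[7] = A1$CCCBA001AB1
  sorted[8] = AB1A1$CCCBA001
  sorted[9] = B1A1$CCCBA001A
  sorted[10] = BA001AB1A1$CCC
  sorted[11] = CBA001AB1A1$CC
  sorted[12] = CCBA001AB1A1$C
  sorted[13] = CCCBA001AB1A1$
sorted[9] = B1A1$CCCBA001A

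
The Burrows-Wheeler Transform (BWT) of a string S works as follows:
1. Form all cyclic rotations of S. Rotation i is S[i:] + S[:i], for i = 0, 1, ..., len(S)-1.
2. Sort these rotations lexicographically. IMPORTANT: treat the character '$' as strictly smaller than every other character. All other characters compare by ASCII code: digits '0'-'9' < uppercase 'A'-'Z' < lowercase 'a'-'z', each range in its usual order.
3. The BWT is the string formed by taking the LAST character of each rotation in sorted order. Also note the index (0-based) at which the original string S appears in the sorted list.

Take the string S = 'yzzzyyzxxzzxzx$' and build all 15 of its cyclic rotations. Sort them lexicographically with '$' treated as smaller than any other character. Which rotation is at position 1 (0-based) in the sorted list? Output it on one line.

Answer: x$yzzzyyzxxzzxz

Derivation:
All 15 rotations (rotation i = S[i:]+S[:i]):
  rot[0] = yzzzyyzxxzzxzx$
  rot[1] = zzzyyzxxzzxzx$y
  rot[2] = zzyyzxxzzxzx$yz
  rot[3] = zyyzxxzzxzx$yzz
  rot[4] = yyzxxzzxzx$yzzz
  rot[5] = yzxxzzxzx$yzzzy
  rot[6] = zxxzzxzx$yzzzyy
  rot[7] = xxzzxzx$yzzzyyz
  rot[8] = xzzxzx$yzzzyyzx
  rot[9] = zzxzx$yzzzyyzxx
  rot[10] = zxzx$yzzzyyzxxz
  rot[11] = xzx$yzzzyyzxxzz
  rot[12] = zx$yzzzyyzxxzzx
  rot[13] = x$yzzzyyzxxzzxz
  rot[14] = $yzzzyyzxxzzxzx
Sorted (with $ < everything):
  sorted[0] = $yzzzyyzxxzzxzx
  sorted[1] = x$yzzzyyzxxzzxz
  sorted[2] = xxzzxzx$yzzzyyz
  sorted[3] = xzx$yzzzyyzxxzz
  sorted[4] = xzzxzx$yzzzyyzx
  sorted[5] = yyzxxzzxzx$yzzz
  sorted[6] = yzxxzzxzx$yzzzy
  sorted[7] = yzzzyyzxxzzxzx$
  sorted[8] = zx$yzzzyyzxxzzx
  sorted[9] = zxxzzxzx$yzzzyy
  sorted[10] = zxzx$yzzzyyzxxz
  sorted[11] = zyyzxxzzxzx$yzz
  sorted[12] = zzxzx$yzzzyyzxx
  sorted[13] = zzyyzxxzzxzx$yz
  sorted[14] = zzzyyzxxzzxzx$y
sorted[1] = x$yzzzyyzxxzzxz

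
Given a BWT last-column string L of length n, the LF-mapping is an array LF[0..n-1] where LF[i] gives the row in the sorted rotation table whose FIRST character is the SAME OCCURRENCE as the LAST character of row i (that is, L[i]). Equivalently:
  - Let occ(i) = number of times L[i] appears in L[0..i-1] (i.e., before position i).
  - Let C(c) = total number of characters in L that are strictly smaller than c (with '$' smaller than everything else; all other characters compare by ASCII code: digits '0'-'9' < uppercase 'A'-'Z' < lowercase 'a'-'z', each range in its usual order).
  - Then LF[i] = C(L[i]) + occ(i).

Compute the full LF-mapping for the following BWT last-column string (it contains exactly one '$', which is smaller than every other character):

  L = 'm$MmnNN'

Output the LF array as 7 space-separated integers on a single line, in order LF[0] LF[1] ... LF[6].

Answer: 4 0 1 5 6 2 3

Derivation:
Char counts: '$':1, 'M':1, 'N':2, 'm':2, 'n':1
C (first-col start): C('$')=0, C('M')=1, C('N')=2, C('m')=4, C('n')=6
L[0]='m': occ=0, LF[0]=C('m')+0=4+0=4
L[1]='$': occ=0, LF[1]=C('$')+0=0+0=0
L[2]='M': occ=0, LF[2]=C('M')+0=1+0=1
L[3]='m': occ=1, LF[3]=C('m')+1=4+1=5
L[4]='n': occ=0, LF[4]=C('n')+0=6+0=6
L[5]='N': occ=0, LF[5]=C('N')+0=2+0=2
L[6]='N': occ=1, LF[6]=C('N')+1=2+1=3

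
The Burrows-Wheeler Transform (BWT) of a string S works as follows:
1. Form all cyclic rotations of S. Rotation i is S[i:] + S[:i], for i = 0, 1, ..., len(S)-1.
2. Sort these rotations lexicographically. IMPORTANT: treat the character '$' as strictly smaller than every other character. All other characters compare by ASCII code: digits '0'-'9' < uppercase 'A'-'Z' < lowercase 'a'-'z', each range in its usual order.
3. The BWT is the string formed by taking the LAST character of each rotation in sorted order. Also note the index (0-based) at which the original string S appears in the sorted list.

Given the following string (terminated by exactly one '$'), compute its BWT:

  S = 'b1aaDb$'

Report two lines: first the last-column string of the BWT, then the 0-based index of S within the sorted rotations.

Answer: bbaa1D$
6

Derivation:
All 7 rotations (rotation i = S[i:]+S[:i]):
  rot[0] = b1aaDb$
  rot[1] = 1aaDb$b
  rot[2] = aaDb$b1
  rot[3] = aDb$b1a
  rot[4] = Db$b1aa
  rot[5] = b$b1aaD
  rot[6] = $b1aaDb
Sorted (with $ < everything):
  sorted[0] = $b1aaDb  (last char: 'b')
  sorted[1] = 1aaDb$b  (last char: 'b')
  sorted[2] = Db$b1aa  (last char: 'a')
  sorted[3] = aDb$b1a  (last char: 'a')
  sorted[4] = aaDb$b1  (last char: '1')
  sorted[5] = b$b1aaD  (last char: 'D')
  sorted[6] = b1aaDb$  (last char: '$')
Last column: bbaa1D$
Original string S is at sorted index 6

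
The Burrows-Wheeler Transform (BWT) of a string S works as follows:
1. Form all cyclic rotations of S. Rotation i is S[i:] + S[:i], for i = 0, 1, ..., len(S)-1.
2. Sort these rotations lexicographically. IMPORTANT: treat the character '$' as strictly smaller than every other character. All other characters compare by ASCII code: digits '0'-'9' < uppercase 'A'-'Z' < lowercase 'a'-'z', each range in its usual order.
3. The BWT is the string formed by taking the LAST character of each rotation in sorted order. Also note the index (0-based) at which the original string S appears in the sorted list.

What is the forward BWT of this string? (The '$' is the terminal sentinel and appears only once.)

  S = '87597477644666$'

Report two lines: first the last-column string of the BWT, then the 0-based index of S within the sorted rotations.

All 15 rotations (rotation i = S[i:]+S[:i]):
  rot[0] = 87597477644666$
  rot[1] = 7597477644666$8
  rot[2] = 597477644666$87
  rot[3] = 97477644666$875
  rot[4] = 7477644666$8759
  rot[5] = 477644666$87597
  rot[6] = 77644666$875974
  rot[7] = 7644666$8759747
  rot[8] = 644666$87597477
  rot[9] = 44666$875974776
  rot[10] = 4666$8759747764
  rot[11] = 666$87597477644
  rot[12] = 66$875974776446
  rot[13] = 6$8759747764466
  rot[14] = $87597477644666
Sorted (with $ < everything):
  sorted[0] = $87597477644666  (last char: '6')
  sorted[1] = 44666$875974776  (last char: '6')
  sorted[2] = 4666$8759747764  (last char: '4')
  sorted[3] = 477644666$87597  (last char: '7')
  sorted[4] = 597477644666$87  (last char: '7')
  sorted[5] = 6$8759747764466  (last char: '6')
  sorted[6] = 644666$87597477  (last char: '7')
  sorted[7] = 66$875974776446  (last char: '6')
  sorted[8] = 666$87597477644  (last char: '4')
  sorted[9] = 7477644666$8759  (last char: '9')
  sorted[10] = 7597477644666$8  (last char: '8')
  sorted[11] = 7644666$8759747  (last char: '7')
  sorted[12] = 77644666$875974  (last char: '4')
  sorted[13] = 87597477644666$  (last char: '$')
  sorted[14] = 97477644666$875  (last char: '5')
Last column: 6647767649874$5
Original string S is at sorted index 13

Answer: 6647767649874$5
13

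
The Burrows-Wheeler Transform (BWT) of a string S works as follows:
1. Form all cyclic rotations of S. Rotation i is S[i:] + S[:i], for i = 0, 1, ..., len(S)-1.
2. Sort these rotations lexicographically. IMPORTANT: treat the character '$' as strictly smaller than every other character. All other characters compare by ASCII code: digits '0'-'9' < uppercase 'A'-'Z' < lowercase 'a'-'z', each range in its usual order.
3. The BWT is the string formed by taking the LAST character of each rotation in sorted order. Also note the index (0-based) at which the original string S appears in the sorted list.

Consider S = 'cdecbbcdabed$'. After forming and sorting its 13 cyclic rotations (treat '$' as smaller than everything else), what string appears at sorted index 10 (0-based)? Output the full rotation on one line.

All 13 rotations (rotation i = S[i:]+S[:i]):
  rot[0] = cdecbbcdabed$
  rot[1] = decbbcdabed$c
  rot[2] = ecbbcdabed$cd
  rot[3] = cbbcdabed$cde
  rot[4] = bbcdabed$cdec
  rot[5] = bcdabed$cdecb
  rot[6] = cdabed$cdecbb
  rot[7] = dabed$cdecbbc
  rot[8] = abed$cdecbbcd
  rot[9] = bed$cdecbbcda
  rot[10] = ed$cdecbbcdab
  rot[11] = d$cdecbbcdabe
  rot[12] = $cdecbbcdabed
Sorted (with $ < everything):
  sorted[0] = $cdecbbcdabed
  sorted[1] = abed$cdecbbcd
  sorted[2] = bbcdabed$cdec
  sorted[3] = bcdabed$cdecb
  sorted[4] = bed$cdecbbcda
  sorted[5] = cbbcdabed$cde
  sorted[6] = cdabed$cdecbb
  sorted[7] = cdecbbcdabed$
  sorted[8] = d$cdecbbcdabe
  sorted[9] = dabed$cdecbbc
  sorted[10] = decbbcdabed$c
  sorted[11] = ecbbcdabed$cd
  sorted[12] = ed$cdecbbcdab
sorted[10] = decbbcdabed$c

Answer: decbbcdabed$c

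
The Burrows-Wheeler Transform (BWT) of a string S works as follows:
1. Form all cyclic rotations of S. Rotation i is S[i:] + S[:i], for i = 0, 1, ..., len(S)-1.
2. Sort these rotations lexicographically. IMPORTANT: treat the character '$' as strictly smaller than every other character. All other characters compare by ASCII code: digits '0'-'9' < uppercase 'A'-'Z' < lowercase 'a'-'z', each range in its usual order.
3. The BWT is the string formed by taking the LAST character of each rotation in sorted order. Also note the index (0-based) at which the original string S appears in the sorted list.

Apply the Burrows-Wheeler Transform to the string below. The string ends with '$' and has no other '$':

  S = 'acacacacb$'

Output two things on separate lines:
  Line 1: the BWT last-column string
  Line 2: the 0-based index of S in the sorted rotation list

Answer: b$ccccaaaa
1

Derivation:
All 10 rotations (rotation i = S[i:]+S[:i]):
  rot[0] = acacacacb$
  rot[1] = cacacacb$a
  rot[2] = acacacb$ac
  rot[3] = cacacb$aca
  rot[4] = acacb$acac
  rot[5] = cacb$acaca
  rot[6] = acb$acacac
  rot[7] = cb$acacaca
  rot[8] = b$acacacac
  rot[9] = $acacacacb
Sorted (with $ < everything):
  sorted[0] = $acacacacb  (last char: 'b')
  sorted[1] = acacacacb$  (last char: '$')
  sorted[2] = acacacb$ac  (last char: 'c')
  sorted[3] = acacb$acac  (last char: 'c')
  sorted[4] = acb$acacac  (last char: 'c')
  sorted[5] = b$acacacac  (last char: 'c')
  sorted[6] = cacacacb$a  (last char: 'a')
  sorted[7] = cacacb$aca  (last char: 'a')
  sorted[8] = cacb$acaca  (last char: 'a')
  sorted[9] = cb$acacaca  (last char: 'a')
Last column: b$ccccaaaa
Original string S is at sorted index 1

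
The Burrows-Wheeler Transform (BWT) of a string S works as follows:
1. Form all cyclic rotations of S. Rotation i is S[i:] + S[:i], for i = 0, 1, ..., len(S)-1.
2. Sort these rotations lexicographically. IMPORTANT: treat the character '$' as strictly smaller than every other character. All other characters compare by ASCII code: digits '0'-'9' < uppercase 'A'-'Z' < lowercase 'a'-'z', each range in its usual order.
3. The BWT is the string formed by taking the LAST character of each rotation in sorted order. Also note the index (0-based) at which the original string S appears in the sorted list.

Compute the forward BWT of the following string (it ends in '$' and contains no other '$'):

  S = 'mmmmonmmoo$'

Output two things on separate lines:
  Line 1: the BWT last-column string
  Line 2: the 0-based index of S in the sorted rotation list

Answer: o$mmnmmoomm
1

Derivation:
All 11 rotations (rotation i = S[i:]+S[:i]):
  rot[0] = mmmmonmmoo$
  rot[1] = mmmonmmoo$m
  rot[2] = mmonmmoo$mm
  rot[3] = monmmoo$mmm
  rot[4] = onmmoo$mmmm
  rot[5] = nmmoo$mmmmo
  rot[6] = mmoo$mmmmon
  rot[7] = moo$mmmmonm
  rot[8] = oo$mmmmonmm
  rot[9] = o$mmmmonmmo
  rot[10] = $mmmmonmmoo
Sorted (with $ < everything):
  sorted[0] = $mmmmonmmoo  (last char: 'o')
  sorted[1] = mmmmonmmoo$  (last char: '$')
  sorted[2] = mmmonmmoo$m  (last char: 'm')
  sorted[3] = mmonmmoo$mm  (last char: 'm')
  sorted[4] = mmoo$mmmmon  (last char: 'n')
  sorted[5] = monmmoo$mmm  (last char: 'm')
  sorted[6] = moo$mmmmonm  (last char: 'm')
  sorted[7] = nmmoo$mmmmo  (last char: 'o')
  sorted[8] = o$mmmmonmmo  (last char: 'o')
  sorted[9] = onmmoo$mmmm  (last char: 'm')
  sorted[10] = oo$mmmmonmm  (last char: 'm')
Last column: o$mmnmmoomm
Original string S is at sorted index 1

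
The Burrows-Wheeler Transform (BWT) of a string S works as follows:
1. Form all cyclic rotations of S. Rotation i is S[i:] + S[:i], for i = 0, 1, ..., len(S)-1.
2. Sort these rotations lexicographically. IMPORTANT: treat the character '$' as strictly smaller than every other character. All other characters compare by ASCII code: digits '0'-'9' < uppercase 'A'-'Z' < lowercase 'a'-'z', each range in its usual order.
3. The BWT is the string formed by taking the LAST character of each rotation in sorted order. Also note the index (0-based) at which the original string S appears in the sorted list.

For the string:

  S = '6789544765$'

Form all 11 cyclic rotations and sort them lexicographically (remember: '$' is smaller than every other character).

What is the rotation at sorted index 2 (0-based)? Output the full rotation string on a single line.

All 11 rotations (rotation i = S[i:]+S[:i]):
  rot[0] = 6789544765$
  rot[1] = 789544765$6
  rot[2] = 89544765$67
  rot[3] = 9544765$678
  rot[4] = 544765$6789
  rot[5] = 44765$67895
  rot[6] = 4765$678954
  rot[7] = 765$6789544
  rot[8] = 65$67895447
  rot[9] = 5$678954476
  rot[10] = $6789544765
Sorted (with $ < everything):
  sorted[0] = $6789544765
  sorted[1] = 44765$67895
  sorted[2] = 4765$678954
  sorted[3] = 5$678954476
  sorted[4] = 544765$6789
  sorted[5] = 65$67895447
  sorted[6] = 6789544765$
  sorted[7] = 765$6789544
  sorted[8] = 789544765$6
  sorted[9] = 89544765$67
  sorted[10] = 9544765$678
sorted[2] = 4765$678954

Answer: 4765$678954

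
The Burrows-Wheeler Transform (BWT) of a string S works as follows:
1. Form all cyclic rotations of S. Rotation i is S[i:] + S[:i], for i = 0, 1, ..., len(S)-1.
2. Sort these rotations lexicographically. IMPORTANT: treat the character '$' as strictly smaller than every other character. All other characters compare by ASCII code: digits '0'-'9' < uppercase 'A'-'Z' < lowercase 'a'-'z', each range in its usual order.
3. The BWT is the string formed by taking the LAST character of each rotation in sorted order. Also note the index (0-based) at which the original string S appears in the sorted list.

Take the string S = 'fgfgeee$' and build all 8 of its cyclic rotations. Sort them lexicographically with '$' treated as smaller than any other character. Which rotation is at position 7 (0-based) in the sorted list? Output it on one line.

All 8 rotations (rotation i = S[i:]+S[:i]):
  rot[0] = fgfgeee$
  rot[1] = gfgeee$f
  rot[2] = fgeee$fg
  rot[3] = geee$fgf
  rot[4] = eee$fgfg
  rot[5] = ee$fgfge
  rot[6] = e$fgfgee
  rot[7] = $fgfgeee
Sorted (with $ < everything):
  sorted[0] = $fgfgeee
  sorted[1] = e$fgfgee
  sorted[2] = ee$fgfge
  sorted[3] = eee$fgfg
  sorted[4] = fgeee$fg
  sorted[5] = fgfgeee$
  sorted[6] = geee$fgf
  sorted[7] = gfgeee$f
sorted[7] = gfgeee$f

Answer: gfgeee$f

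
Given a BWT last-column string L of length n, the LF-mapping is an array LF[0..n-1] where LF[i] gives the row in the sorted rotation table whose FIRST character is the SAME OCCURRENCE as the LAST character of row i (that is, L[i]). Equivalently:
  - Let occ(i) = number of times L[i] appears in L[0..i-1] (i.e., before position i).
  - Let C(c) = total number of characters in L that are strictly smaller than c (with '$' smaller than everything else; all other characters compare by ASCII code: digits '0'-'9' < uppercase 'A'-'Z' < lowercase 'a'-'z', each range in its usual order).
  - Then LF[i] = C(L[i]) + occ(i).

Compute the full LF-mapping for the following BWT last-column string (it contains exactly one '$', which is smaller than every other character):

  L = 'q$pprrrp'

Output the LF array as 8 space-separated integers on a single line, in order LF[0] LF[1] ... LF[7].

Char counts: '$':1, 'p':3, 'q':1, 'r':3
C (first-col start): C('$')=0, C('p')=1, C('q')=4, C('r')=5
L[0]='q': occ=0, LF[0]=C('q')+0=4+0=4
L[1]='$': occ=0, LF[1]=C('$')+0=0+0=0
L[2]='p': occ=0, LF[2]=C('p')+0=1+0=1
L[3]='p': occ=1, LF[3]=C('p')+1=1+1=2
L[4]='r': occ=0, LF[4]=C('r')+0=5+0=5
L[5]='r': occ=1, LF[5]=C('r')+1=5+1=6
L[6]='r': occ=2, LF[6]=C('r')+2=5+2=7
L[7]='p': occ=2, LF[7]=C('p')+2=1+2=3

Answer: 4 0 1 2 5 6 7 3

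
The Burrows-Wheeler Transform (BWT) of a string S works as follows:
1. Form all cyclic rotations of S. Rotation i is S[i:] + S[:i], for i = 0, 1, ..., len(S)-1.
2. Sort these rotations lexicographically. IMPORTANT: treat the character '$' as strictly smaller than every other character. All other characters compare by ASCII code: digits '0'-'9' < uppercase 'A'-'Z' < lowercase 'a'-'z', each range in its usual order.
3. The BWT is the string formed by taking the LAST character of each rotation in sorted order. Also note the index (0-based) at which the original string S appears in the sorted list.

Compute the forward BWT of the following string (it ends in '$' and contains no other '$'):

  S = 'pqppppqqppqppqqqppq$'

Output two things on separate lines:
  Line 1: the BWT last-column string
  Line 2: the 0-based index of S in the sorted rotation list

All 20 rotations (rotation i = S[i:]+S[:i]):
  rot[0] = pqppppqqppqppqqqppq$
  rot[1] = qppppqqppqppqqqppq$p
  rot[2] = ppppqqppqppqqqppq$pq
  rot[3] = pppqqppqppqqqppq$pqp
  rot[4] = ppqqppqppqqqppq$pqpp
  rot[5] = pqqppqppqqqppq$pqppp
  rot[6] = qqppqppqqqppq$pqpppp
  rot[7] = qppqppqqqppq$pqppppq
  rot[8] = ppqppqqqppq$pqppppqq
  rot[9] = pqppqqqppq$pqppppqqp
  rot[10] = qppqqqppq$pqppppqqpp
  rot[11] = ppqqqppq$pqppppqqppq
  rot[12] = pqqqppq$pqppppqqppqp
  rot[13] = qqqppq$pqppppqqppqpp
  rot[14] = qqppq$pqppppqqppqppq
  rot[15] = qppq$pqppppqqppqppqq
  rot[16] = ppq$pqppppqqppqppqqq
  rot[17] = pq$pqppppqqppqppqqqp
  rot[18] = q$pqppppqqppqppqqqpp
  rot[19] = $pqppppqqppqppqqqppq
Sorted (with $ < everything):
  sorted[0] = $pqppppqqppqppqqqppq  (last char: 'q')
  sorted[1] = ppppqqppqppqqqppq$pq  (last char: 'q')
  sorted[2] = pppqqppqppqqqppq$pqp  (last char: 'p')
  sorted[3] = ppq$pqppppqqppqppqqq  (last char: 'q')
  sorted[4] = ppqppqqqppq$pqppppqq  (last char: 'q')
  sorted[5] = ppqqppqppqqqppq$pqpp  (last char: 'p')
  sorted[6] = ppqqqppq$pqppppqqppq  (last char: 'q')
  sorted[7] = pq$pqppppqqppqppqqqp  (last char: 'p')
  sorted[8] = pqppppqqppqppqqqppq$  (last char: '$')
  sorted[9] = pqppqqqppq$pqppppqqp  (last char: 'p')
  sorted[10] = pqqppqppqqqppq$pqppp  (last char: 'p')
  sorted[11] = pqqqppq$pqppppqqppqp  (last char: 'p')
  sorted[12] = q$pqppppqqppqppqqqpp  (last char: 'p')
  sorted[13] = qppppqqppqppqqqppq$p  (last char: 'p')
  sorted[14] = qppq$pqppppqqppqppqq  (last char: 'q')
  sorted[15] = qppqppqqqppq$pqppppq  (last char: 'q')
  sorted[16] = qppqqqppq$pqppppqqpp  (last char: 'p')
  sorted[17] = qqppq$pqppppqqppqppq  (last char: 'q')
  sorted[18] = qqppqppqqqppq$pqpppp  (last char: 'p')
  sorted[19] = qqqppq$pqppppqqppqpp  (last char: 'p')
Last column: qqpqqpqp$pppppqqpqpp
Original string S is at sorted index 8

Answer: qqpqqpqp$pppppqqpqpp
8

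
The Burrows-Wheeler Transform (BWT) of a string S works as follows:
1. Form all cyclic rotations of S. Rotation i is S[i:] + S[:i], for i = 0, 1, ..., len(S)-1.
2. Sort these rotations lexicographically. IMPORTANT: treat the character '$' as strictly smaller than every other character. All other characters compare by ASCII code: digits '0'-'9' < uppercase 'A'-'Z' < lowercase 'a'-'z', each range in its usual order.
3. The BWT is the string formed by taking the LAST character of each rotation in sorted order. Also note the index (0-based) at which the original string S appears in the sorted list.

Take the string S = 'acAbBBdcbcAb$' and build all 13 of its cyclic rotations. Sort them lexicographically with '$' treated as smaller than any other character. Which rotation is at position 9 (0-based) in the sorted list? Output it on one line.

Answer: cAb$acAbBBdcb

Derivation:
All 13 rotations (rotation i = S[i:]+S[:i]):
  rot[0] = acAbBBdcbcAb$
  rot[1] = cAbBBdcbcAb$a
  rot[2] = AbBBdcbcAb$ac
  rot[3] = bBBdcbcAb$acA
  rot[4] = BBdcbcAb$acAb
  rot[5] = BdcbcAb$acAbB
  rot[6] = dcbcAb$acAbBB
  rot[7] = cbcAb$acAbBBd
  rot[8] = bcAb$acAbBBdc
  rot[9] = cAb$acAbBBdcb
  rot[10] = Ab$acAbBBdcbc
  rot[11] = b$acAbBBdcbcA
  rot[12] = $acAbBBdcbcAb
Sorted (with $ < everything):
  sorted[0] = $acAbBBdcbcAb
  sorted[1] = Ab$acAbBBdcbc
  sorted[2] = AbBBdcbcAb$ac
  sorted[3] = BBdcbcAb$acAb
  sorted[4] = BdcbcAb$acAbB
  sorted[5] = acAbBBdcbcAb$
  sorted[6] = b$acAbBBdcbcA
  sorted[7] = bBBdcbcAb$acA
  sorted[8] = bcAb$acAbBBdc
  sorted[9] = cAb$acAbBBdcb
  sorted[10] = cAbBBdcbcAb$a
  sorted[11] = cbcAb$acAbBBd
  sorted[12] = dcbcAb$acAbBB
sorted[9] = cAb$acAbBBdcb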